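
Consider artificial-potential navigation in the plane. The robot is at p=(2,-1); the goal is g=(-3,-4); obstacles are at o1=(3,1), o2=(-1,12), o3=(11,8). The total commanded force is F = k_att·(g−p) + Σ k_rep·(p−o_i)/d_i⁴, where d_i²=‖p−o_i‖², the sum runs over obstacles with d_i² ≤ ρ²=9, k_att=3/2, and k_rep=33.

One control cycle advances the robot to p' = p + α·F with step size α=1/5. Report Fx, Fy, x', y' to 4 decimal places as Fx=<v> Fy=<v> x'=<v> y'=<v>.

F_att = 3/2·(g−p) = 3/2·(-5,-3) = (-7.5000,-4.5000)
o1: d²=5 ≤ ρ²=9; F_rep = 33·(-1,-2)/5² = (-1.3200,-2.6400)
o2: d²=178 > ρ²=9 → inactive
o3: d²=162 > ρ²=9 → inactive
F = F_att + ΣF_rep = (-8.8200,-7.1400)
p' = p + 1/5·F = (0.2360,-2.4280)

Fx=-8.8200 Fy=-7.1400 x'=0.2360 y'=-2.4280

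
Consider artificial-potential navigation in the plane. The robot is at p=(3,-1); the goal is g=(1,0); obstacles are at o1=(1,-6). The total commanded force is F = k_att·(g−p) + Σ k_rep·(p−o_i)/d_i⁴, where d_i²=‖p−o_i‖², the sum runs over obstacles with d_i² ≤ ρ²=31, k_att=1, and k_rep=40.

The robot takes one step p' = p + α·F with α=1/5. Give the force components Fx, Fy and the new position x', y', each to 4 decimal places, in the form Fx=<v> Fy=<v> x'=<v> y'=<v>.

Fx=-1.9049 Fy=1.2378 x'=2.6190 y'=-0.7524

F_att = 1·(g−p) = 1·(-2,1) = (-2.0000,1.0000)
o1: d²=29 ≤ ρ²=31; F_rep = 40·(2,5)/29² = (0.0951,0.2378)
F = F_att + ΣF_rep = (-1.9049,1.2378)
p' = p + 1/5·F = (2.6190,-0.7524)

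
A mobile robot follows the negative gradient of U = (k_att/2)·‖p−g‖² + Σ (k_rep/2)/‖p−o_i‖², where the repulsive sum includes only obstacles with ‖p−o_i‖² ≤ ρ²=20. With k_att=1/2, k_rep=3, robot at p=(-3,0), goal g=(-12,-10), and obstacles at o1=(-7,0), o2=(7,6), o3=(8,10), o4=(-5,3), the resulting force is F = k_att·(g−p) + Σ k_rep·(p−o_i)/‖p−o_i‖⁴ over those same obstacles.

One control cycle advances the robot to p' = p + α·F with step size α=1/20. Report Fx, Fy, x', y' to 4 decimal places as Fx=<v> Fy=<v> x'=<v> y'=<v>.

F_att = 1/2·(g−p) = 1/2·(-9,-10) = (-4.5000,-5.0000)
o1: d²=16 ≤ ρ²=20; F_rep = 3·(4,0)/16² = (0.0469,0.0000)
o2: d²=136 > ρ²=20 → inactive
o3: d²=221 > ρ²=20 → inactive
o4: d²=13 ≤ ρ²=20; F_rep = 3·(2,-3)/13² = (0.0355,-0.0533)
F = F_att + ΣF_rep = (-4.4176,-5.0533)
p' = p + 1/20·F = (-3.2209,-0.2527)

Fx=-4.4176 Fy=-5.0533 x'=-3.2209 y'=-0.2527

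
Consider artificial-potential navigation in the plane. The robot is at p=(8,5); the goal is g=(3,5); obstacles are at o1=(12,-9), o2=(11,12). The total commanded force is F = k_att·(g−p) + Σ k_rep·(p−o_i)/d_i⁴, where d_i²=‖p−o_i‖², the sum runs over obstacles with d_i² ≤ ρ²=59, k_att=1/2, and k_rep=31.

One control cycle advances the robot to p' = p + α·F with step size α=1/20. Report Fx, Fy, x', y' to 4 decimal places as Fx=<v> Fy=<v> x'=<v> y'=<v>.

F_att = 1/2·(g−p) = 1/2·(-5,0) = (-2.5000,0.0000)
o1: d²=212 > ρ²=59 → inactive
o2: d²=58 ≤ ρ²=59; F_rep = 31·(-3,-7)/58² = (-0.0276,-0.0645)
F = F_att + ΣF_rep = (-2.5276,-0.0645)
p' = p + 1/20·F = (7.8736,4.9968)

Fx=-2.5276 Fy=-0.0645 x'=7.8736 y'=4.9968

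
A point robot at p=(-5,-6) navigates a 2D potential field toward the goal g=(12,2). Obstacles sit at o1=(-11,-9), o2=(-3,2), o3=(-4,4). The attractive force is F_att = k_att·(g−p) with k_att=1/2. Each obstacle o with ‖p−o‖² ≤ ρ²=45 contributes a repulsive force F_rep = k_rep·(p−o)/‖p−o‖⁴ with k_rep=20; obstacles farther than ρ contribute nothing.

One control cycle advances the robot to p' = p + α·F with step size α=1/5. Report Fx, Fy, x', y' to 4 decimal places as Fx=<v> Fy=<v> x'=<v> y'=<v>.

Fx=8.5593 Fy=4.0296 x'=-3.2881 y'=-5.1941

F_att = 1/2·(g−p) = 1/2·(17,8) = (8.5000,4.0000)
o1: d²=45 ≤ ρ²=45; F_rep = 20·(6,3)/45² = (0.0593,0.0296)
o2: d²=68 > ρ²=45 → inactive
o3: d²=101 > ρ²=45 → inactive
F = F_att + ΣF_rep = (8.5593,4.0296)
p' = p + 1/5·F = (-3.2881,-5.1941)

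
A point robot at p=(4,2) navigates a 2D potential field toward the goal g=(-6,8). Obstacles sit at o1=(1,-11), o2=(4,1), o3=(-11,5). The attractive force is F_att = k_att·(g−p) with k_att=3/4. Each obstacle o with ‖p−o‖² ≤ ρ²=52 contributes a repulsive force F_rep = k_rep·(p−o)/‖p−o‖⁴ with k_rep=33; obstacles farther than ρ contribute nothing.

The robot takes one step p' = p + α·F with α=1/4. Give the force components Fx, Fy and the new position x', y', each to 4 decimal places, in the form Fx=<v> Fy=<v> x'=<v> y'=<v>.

Fx=-7.5000 Fy=37.5000 x'=2.1250 y'=11.3750

F_att = 3/4·(g−p) = 3/4·(-10,6) = (-7.5000,4.5000)
o1: d²=178 > ρ²=52 → inactive
o2: d²=1 ≤ ρ²=52; F_rep = 33·(0,1)/1² = (0.0000,33.0000)
o3: d²=234 > ρ²=52 → inactive
F = F_att + ΣF_rep = (-7.5000,37.5000)
p' = p + 1/4·F = (2.1250,11.3750)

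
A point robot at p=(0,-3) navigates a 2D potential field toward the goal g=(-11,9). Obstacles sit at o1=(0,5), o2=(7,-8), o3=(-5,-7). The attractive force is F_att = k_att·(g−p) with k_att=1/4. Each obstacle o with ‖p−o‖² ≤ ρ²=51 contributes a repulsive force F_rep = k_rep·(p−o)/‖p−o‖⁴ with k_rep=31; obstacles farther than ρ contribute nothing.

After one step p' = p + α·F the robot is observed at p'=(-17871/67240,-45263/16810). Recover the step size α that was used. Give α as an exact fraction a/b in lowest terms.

α = 1/10

F_att = 1/4·(g−p) = 1/4·(-11,12) = (-2.7500,3.0000)
o1: d²=64 > ρ²=51 → inactive
o2: d²=74 > ρ²=51 → inactive
o3: d²=41 ≤ ρ²=51; F_rep = 31·(5,4)/41² = (0.0922,0.0738)
F = F_att + ΣF_rep = (-2.6578,3.0738)
Δp = p'−p = (-0.2658,0.3074); α = Δx/Fx = (-17871/67240) / (-17871/6724) = 1/10
check: Δy/Fy = (5167/16810) / (5167/1681) = 1/10 ✓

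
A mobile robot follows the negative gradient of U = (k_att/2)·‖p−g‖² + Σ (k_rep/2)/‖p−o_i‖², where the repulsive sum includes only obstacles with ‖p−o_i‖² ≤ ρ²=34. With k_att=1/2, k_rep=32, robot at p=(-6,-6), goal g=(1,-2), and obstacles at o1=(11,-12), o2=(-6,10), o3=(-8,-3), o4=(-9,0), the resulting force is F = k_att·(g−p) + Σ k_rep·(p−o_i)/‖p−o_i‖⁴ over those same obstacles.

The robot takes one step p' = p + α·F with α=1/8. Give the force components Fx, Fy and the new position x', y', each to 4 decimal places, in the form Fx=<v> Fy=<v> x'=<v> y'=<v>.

Fx=3.8787 Fy=1.4320 x'=-5.5152 y'=-5.8210

F_att = 1/2·(g−p) = 1/2·(7,4) = (3.5000,2.0000)
o1: d²=325 > ρ²=34 → inactive
o2: d²=256 > ρ²=34 → inactive
o3: d²=13 ≤ ρ²=34; F_rep = 32·(2,-3)/13² = (0.3787,-0.5680)
o4: d²=45 > ρ²=34 → inactive
F = F_att + ΣF_rep = (3.8787,1.4320)
p' = p + 1/8·F = (-5.5152,-5.8210)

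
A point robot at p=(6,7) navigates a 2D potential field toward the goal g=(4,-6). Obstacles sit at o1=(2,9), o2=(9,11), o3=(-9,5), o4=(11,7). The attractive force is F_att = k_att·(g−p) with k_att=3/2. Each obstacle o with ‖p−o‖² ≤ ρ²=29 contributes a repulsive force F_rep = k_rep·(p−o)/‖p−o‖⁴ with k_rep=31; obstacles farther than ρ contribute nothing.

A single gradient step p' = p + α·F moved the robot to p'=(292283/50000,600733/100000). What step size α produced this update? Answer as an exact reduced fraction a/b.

α = 1/20

F_att = 3/2·(g−p) = 3/2·(-2,-13) = (-3.0000,-19.5000)
o1: d²=20 ≤ ρ²=29; F_rep = 31·(4,-2)/20² = (0.3100,-0.1550)
o2: d²=25 ≤ ρ²=29; F_rep = 31·(-3,-4)/25² = (-0.1488,-0.1984)
o3: d²=229 > ρ²=29 → inactive
o4: d²=25 ≤ ρ²=29; F_rep = 31·(-5,0)/25² = (-0.2480,0.0000)
F = F_att + ΣF_rep = (-3.0868,-19.8534)
Δp = p'−p = (-0.1543,-0.9927); α = Δx/Fx = (-7717/50000) / (-7717/2500) = 1/20
check: Δy/Fy = (-99267/100000) / (-99267/5000) = 1/20 ✓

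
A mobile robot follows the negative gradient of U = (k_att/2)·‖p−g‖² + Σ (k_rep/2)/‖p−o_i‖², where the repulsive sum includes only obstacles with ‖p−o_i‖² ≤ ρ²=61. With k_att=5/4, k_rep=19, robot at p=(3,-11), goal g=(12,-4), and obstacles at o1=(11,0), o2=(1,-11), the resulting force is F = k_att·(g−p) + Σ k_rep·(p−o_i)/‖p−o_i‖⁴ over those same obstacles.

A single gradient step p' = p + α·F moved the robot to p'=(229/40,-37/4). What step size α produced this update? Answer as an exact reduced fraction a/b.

F_att = 5/4·(g−p) = 5/4·(9,7) = (11.2500,8.7500)
o1: d²=185 > ρ²=61 → inactive
o2: d²=4 ≤ ρ²=61; F_rep = 19·(2,0)/4² = (2.3750,0.0000)
F = F_att + ΣF_rep = (13.6250,8.7500)
Δp = p'−p = (2.7250,1.7500); α = Δx/Fx = (109/40) / (109/8) = 1/5
check: Δy/Fy = (7/4) / (35/4) = 1/5 ✓

α = 1/5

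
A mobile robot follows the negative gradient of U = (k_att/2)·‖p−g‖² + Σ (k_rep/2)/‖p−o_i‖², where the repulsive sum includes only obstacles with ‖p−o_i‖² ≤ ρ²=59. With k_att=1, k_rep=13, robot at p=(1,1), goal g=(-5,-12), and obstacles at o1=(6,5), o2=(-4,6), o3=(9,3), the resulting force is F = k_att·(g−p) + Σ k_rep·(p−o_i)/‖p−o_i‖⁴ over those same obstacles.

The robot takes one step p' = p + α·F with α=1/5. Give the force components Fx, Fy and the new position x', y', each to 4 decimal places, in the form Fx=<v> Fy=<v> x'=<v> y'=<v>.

F_att = 1·(g−p) = 1·(-6,-13) = (-6.0000,-13.0000)
o1: d²=41 ≤ ρ²=59; F_rep = 13·(-5,-4)/41² = (-0.0387,-0.0309)
o2: d²=50 ≤ ρ²=59; F_rep = 13·(5,-5)/50² = (0.0260,-0.0260)
o3: d²=68 > ρ²=59 → inactive
F = F_att + ΣF_rep = (-6.0127,-13.0569)
p' = p + 1/5·F = (-0.2025,-1.6114)

Fx=-6.0127 Fy=-13.0569 x'=-0.2025 y'=-1.6114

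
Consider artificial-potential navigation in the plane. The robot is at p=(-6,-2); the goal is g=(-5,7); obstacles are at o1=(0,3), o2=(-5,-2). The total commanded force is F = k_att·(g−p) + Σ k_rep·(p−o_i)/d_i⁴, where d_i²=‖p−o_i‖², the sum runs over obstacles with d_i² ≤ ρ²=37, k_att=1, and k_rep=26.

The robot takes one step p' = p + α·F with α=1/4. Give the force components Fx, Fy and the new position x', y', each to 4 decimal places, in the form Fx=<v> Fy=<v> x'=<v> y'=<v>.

F_att = 1·(g−p) = 1·(1,9) = (1.0000,9.0000)
o1: d²=61 > ρ²=37 → inactive
o2: d²=1 ≤ ρ²=37; F_rep = 26·(-1,0)/1² = (-26.0000,0.0000)
F = F_att + ΣF_rep = (-25.0000,9.0000)
p' = p + 1/4·F = (-12.2500,0.2500)

Fx=-25.0000 Fy=9.0000 x'=-12.2500 y'=0.2500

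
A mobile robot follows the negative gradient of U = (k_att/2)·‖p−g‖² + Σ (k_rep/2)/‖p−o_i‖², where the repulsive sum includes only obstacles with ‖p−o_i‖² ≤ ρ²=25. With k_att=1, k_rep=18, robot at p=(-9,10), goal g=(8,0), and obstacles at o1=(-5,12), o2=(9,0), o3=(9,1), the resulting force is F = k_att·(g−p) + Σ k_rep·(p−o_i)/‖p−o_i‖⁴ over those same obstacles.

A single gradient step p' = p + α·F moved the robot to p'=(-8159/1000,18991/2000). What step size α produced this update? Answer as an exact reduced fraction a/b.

F_att = 1·(g−p) = 1·(17,-10) = (17.0000,-10.0000)
o1: d²=20 ≤ ρ²=25; F_rep = 18·(-4,-2)/20² = (-0.1800,-0.0900)
o2: d²=424 > ρ²=25 → inactive
o3: d²=405 > ρ²=25 → inactive
F = F_att + ΣF_rep = (16.8200,-10.0900)
Δp = p'−p = (0.8410,-0.5045); α = Δx/Fx = (841/1000) / (841/50) = 1/20
check: Δy/Fy = (-1009/2000) / (-1009/100) = 1/20 ✓

α = 1/20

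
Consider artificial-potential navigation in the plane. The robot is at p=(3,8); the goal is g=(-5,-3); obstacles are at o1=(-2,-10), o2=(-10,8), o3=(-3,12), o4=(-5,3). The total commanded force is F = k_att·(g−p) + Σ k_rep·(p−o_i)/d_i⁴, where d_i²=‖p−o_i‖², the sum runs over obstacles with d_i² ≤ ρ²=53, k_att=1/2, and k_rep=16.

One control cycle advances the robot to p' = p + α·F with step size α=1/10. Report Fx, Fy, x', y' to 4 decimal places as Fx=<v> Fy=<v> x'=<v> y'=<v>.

Fx=-3.9645 Fy=-5.5237 x'=2.6036 y'=7.4476

F_att = 1/2·(g−p) = 1/2·(-8,-11) = (-4.0000,-5.5000)
o1: d²=349 > ρ²=53 → inactive
o2: d²=169 > ρ²=53 → inactive
o3: d²=52 ≤ ρ²=53; F_rep = 16·(6,-4)/52² = (0.0355,-0.0237)
o4: d²=89 > ρ²=53 → inactive
F = F_att + ΣF_rep = (-3.9645,-5.5237)
p' = p + 1/10·F = (2.6036,7.4476)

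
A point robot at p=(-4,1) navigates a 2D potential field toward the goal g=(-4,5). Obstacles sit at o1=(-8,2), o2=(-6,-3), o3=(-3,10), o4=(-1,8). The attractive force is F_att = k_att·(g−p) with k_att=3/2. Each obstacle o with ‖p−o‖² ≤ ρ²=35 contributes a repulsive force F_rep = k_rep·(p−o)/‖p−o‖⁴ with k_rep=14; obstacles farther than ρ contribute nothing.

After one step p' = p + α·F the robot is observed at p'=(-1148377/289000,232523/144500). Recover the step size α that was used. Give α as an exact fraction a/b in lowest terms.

α = 1/10

F_att = 3/2·(g−p) = 3/2·(0,4) = (0.0000,6.0000)
o1: d²=17 ≤ ρ²=35; F_rep = 14·(4,-1)/17² = (0.1938,-0.0484)
o2: d²=20 ≤ ρ²=35; F_rep = 14·(2,4)/20² = (0.0700,0.1400)
o3: d²=82 > ρ²=35 → inactive
o4: d²=58 > ρ²=35 → inactive
F = F_att + ΣF_rep = (0.2638,6.0916)
Δp = p'−p = (0.0264,0.6092); α = Δx/Fx = (7623/289000) / (7623/28900) = 1/10
check: Δy/Fy = (88023/144500) / (88023/14450) = 1/10 ✓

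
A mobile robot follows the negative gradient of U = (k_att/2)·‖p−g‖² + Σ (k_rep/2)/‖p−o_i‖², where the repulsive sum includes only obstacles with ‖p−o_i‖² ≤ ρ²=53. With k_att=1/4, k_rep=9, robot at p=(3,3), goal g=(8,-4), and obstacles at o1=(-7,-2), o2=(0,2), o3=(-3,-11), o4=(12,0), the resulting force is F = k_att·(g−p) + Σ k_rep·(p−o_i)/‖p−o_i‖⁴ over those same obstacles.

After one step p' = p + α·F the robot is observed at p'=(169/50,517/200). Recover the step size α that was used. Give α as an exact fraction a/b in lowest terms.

F_att = 1/4·(g−p) = 1/4·(5,-7) = (1.2500,-1.7500)
o1: d²=125 > ρ²=53 → inactive
o2: d²=10 ≤ ρ²=53; F_rep = 9·(3,1)/10² = (0.2700,0.0900)
o3: d²=232 > ρ²=53 → inactive
o4: d²=90 > ρ²=53 → inactive
F = F_att + ΣF_rep = (1.5200,-1.6600)
Δp = p'−p = (0.3800,-0.4150); α = Δx/Fx = (19/50) / (38/25) = 1/4
check: Δy/Fy = (-83/200) / (-83/50) = 1/4 ✓

α = 1/4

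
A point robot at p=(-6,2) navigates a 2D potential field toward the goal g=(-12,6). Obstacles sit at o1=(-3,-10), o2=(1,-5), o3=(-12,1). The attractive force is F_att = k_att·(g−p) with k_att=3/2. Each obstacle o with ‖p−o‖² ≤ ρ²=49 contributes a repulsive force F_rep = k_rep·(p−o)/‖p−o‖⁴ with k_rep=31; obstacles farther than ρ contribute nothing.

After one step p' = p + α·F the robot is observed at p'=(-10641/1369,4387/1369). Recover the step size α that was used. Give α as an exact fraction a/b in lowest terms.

F_att = 3/2·(g−p) = 3/2·(-6,4) = (-9.0000,6.0000)
o1: d²=153 > ρ²=49 → inactive
o2: d²=98 > ρ²=49 → inactive
o3: d²=37 ≤ ρ²=49; F_rep = 31·(6,1)/37² = (0.1359,0.0226)
F = F_att + ΣF_rep = (-8.8641,6.0226)
Δp = p'−p = (-1.7728,1.2045); α = Δx/Fx = (-2427/1369) / (-12135/1369) = 1/5
check: Δy/Fy = (1649/1369) / (8245/1369) = 1/5 ✓

α = 1/5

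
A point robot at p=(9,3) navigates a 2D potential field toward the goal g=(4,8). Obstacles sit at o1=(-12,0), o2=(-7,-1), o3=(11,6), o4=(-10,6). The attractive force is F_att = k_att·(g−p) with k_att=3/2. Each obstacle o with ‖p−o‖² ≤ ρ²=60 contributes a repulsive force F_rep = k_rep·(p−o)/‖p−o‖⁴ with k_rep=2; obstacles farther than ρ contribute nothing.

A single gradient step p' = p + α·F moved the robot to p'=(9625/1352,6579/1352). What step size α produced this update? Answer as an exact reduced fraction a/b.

F_att = 3/2·(g−p) = 3/2·(-5,5) = (-7.5000,7.5000)
o1: d²=450 > ρ²=60 → inactive
o2: d²=272 > ρ²=60 → inactive
o3: d²=13 ≤ ρ²=60; F_rep = 2·(-2,-3)/13² = (-0.0237,-0.0355)
o4: d²=370 > ρ²=60 → inactive
F = F_att + ΣF_rep = (-7.5237,7.4645)
Δp = p'−p = (-1.8809,1.8661); α = Δx/Fx = (-2543/1352) / (-2543/338) = 1/4
check: Δy/Fy = (2523/1352) / (2523/338) = 1/4 ✓

α = 1/4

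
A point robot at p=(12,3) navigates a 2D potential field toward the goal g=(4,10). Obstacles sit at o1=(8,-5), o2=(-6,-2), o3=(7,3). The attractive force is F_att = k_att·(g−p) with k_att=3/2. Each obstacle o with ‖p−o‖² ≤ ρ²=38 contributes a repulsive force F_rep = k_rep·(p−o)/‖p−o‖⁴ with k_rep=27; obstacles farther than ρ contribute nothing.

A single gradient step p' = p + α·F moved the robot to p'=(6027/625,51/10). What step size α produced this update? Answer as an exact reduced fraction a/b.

F_att = 3/2·(g−p) = 3/2·(-8,7) = (-12.0000,10.5000)
o1: d²=80 > ρ²=38 → inactive
o2: d²=349 > ρ²=38 → inactive
o3: d²=25 ≤ ρ²=38; F_rep = 27·(5,0)/25² = (0.2160,0.0000)
F = F_att + ΣF_rep = (-11.7840,10.5000)
Δp = p'−p = (-2.3568,2.1000); α = Δx/Fx = (-1473/625) / (-1473/125) = 1/5
check: Δy/Fy = (21/10) / (21/2) = 1/5 ✓

α = 1/5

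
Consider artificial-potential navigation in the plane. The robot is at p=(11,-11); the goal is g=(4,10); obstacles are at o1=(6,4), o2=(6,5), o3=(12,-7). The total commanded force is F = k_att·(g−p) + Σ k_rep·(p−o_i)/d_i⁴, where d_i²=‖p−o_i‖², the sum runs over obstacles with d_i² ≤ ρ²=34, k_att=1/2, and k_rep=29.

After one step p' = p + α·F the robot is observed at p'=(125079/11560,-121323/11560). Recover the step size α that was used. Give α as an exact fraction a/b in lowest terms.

α = 1/20

F_att = 1/2·(g−p) = 1/2·(-7,21) = (-3.5000,10.5000)
o1: d²=250 > ρ²=34 → inactive
o2: d²=281 > ρ²=34 → inactive
o3: d²=17 ≤ ρ²=34; F_rep = 29·(-1,-4)/17² = (-0.1003,-0.4014)
F = F_att + ΣF_rep = (-3.6003,10.0986)
Δp = p'−p = (-0.1800,0.5049); α = Δx/Fx = (-2081/11560) / (-2081/578) = 1/20
check: Δy/Fy = (5837/11560) / (5837/578) = 1/20 ✓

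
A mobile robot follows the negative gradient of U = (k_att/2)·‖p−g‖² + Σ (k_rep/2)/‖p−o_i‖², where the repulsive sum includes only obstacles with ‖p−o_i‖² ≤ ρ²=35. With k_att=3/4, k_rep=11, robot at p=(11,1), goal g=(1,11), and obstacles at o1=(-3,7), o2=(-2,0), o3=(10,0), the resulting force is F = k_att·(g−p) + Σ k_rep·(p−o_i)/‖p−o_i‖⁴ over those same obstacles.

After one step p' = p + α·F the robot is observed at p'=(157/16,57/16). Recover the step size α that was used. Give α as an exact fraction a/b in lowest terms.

α = 1/4

F_att = 3/4·(g−p) = 3/4·(-10,10) = (-7.5000,7.5000)
o1: d²=232 > ρ²=35 → inactive
o2: d²=170 > ρ²=35 → inactive
o3: d²=2 ≤ ρ²=35; F_rep = 11·(1,1)/2² = (2.7500,2.7500)
F = F_att + ΣF_rep = (-4.7500,10.2500)
Δp = p'−p = (-1.1875,2.5625); α = Δx/Fx = (-19/16) / (-19/4) = 1/4
check: Δy/Fy = (41/16) / (41/4) = 1/4 ✓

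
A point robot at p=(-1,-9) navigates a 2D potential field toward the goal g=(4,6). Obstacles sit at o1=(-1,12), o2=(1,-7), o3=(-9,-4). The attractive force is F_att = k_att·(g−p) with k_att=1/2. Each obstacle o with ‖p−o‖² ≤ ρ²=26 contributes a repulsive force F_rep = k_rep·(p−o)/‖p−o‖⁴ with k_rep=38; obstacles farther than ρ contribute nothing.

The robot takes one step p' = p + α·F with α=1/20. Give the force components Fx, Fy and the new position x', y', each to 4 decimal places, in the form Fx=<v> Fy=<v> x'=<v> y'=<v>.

F_att = 1/2·(g−p) = 1/2·(5,15) = (2.5000,7.5000)
o1: d²=441 > ρ²=26 → inactive
o2: d²=8 ≤ ρ²=26; F_rep = 38·(-2,-2)/8² = (-1.1875,-1.1875)
o3: d²=89 > ρ²=26 → inactive
F = F_att + ΣF_rep = (1.3125,6.3125)
p' = p + 1/20·F = (-0.9344,-8.6844)

Fx=1.3125 Fy=6.3125 x'=-0.9344 y'=-8.6844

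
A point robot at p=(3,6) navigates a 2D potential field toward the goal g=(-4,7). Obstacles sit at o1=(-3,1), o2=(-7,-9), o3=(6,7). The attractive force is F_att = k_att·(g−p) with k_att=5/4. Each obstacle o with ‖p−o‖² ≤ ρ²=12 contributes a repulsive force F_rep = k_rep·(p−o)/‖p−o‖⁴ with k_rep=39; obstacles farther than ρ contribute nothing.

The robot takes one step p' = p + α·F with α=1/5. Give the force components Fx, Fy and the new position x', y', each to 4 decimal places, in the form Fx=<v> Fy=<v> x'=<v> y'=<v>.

F_att = 5/4·(g−p) = 5/4·(-7,1) = (-8.7500,1.2500)
o1: d²=61 > ρ²=12 → inactive
o2: d²=325 > ρ²=12 → inactive
o3: d²=10 ≤ ρ²=12; F_rep = 39·(-3,-1)/10² = (-1.1700,-0.3900)
F = F_att + ΣF_rep = (-9.9200,0.8600)
p' = p + 1/5·F = (1.0160,6.1720)

Fx=-9.9200 Fy=0.8600 x'=1.0160 y'=6.1720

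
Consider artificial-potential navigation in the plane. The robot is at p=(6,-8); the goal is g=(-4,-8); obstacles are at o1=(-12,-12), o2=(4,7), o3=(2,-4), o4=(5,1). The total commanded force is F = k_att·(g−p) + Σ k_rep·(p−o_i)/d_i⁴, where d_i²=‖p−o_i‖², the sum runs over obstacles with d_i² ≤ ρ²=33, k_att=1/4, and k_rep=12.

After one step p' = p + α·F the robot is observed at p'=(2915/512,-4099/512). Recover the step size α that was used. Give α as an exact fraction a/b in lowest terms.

F_att = 1/4·(g−p) = 1/4·(-10,0) = (-2.5000,0.0000)
o1: d²=340 > ρ²=33 → inactive
o2: d²=229 > ρ²=33 → inactive
o3: d²=32 ≤ ρ²=33; F_rep = 12·(4,-4)/32² = (0.0469,-0.0469)
o4: d²=82 > ρ²=33 → inactive
F = F_att + ΣF_rep = (-2.4531,-0.0469)
Δp = p'−p = (-0.3066,-0.0059); α = Δx/Fx = (-157/512) / (-157/64) = 1/8
check: Δy/Fy = (-3/512) / (-3/64) = 1/8 ✓

α = 1/8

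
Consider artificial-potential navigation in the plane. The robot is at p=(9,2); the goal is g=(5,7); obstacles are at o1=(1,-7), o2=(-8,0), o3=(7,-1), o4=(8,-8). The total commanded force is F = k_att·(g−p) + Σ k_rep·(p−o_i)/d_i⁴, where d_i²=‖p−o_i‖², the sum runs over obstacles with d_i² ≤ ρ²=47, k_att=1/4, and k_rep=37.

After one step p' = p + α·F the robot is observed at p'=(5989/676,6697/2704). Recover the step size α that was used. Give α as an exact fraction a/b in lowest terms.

α = 1/4

F_att = 1/4·(g−p) = 1/4·(-4,5) = (-1.0000,1.2500)
o1: d²=145 > ρ²=47 → inactive
o2: d²=293 > ρ²=47 → inactive
o3: d²=13 ≤ ρ²=47; F_rep = 37·(2,3)/13² = (0.4379,0.6568)
o4: d²=101 > ρ²=47 → inactive
F = F_att + ΣF_rep = (-0.5621,1.9068)
Δp = p'−p = (-0.1405,0.4767); α = Δx/Fx = (-95/676) / (-95/169) = 1/4
check: Δy/Fy = (1289/2704) / (1289/676) = 1/4 ✓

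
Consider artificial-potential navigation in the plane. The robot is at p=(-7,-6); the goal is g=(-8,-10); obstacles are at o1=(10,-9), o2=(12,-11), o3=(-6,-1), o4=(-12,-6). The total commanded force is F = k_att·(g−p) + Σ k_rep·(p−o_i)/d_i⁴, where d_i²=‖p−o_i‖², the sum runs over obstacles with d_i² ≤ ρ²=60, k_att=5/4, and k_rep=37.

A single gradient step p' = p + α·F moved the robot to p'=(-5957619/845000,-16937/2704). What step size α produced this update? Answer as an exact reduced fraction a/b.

F_att = 5/4·(g−p) = 5/4·(-1,-4) = (-1.2500,-5.0000)
o1: d²=298 > ρ²=60 → inactive
o2: d²=386 > ρ²=60 → inactive
o3: d²=26 ≤ ρ²=60; F_rep = 37·(-1,-5)/26² = (-0.0547,-0.2737)
o4: d²=25 ≤ ρ²=60; F_rep = 37·(5,0)/25² = (0.2960,0.0000)
F = F_att + ΣF_rep = (-1.0087,-5.2737)
Δp = p'−p = (-0.0504,-0.2637); α = Δx/Fx = (-42619/845000) / (-42619/42250) = 1/20
check: Δy/Fy = (-713/2704) / (-3565/676) = 1/20 ✓

α = 1/20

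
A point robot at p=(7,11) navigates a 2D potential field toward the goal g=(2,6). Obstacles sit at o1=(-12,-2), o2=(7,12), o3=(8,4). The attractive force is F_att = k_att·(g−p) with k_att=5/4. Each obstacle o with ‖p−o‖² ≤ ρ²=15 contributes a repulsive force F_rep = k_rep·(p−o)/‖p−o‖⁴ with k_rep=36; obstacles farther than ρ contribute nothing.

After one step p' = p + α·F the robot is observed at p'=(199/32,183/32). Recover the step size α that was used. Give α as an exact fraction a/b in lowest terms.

F_att = 5/4·(g−p) = 5/4·(-5,-5) = (-6.2500,-6.2500)
o1: d²=530 > ρ²=15 → inactive
o2: d²=1 ≤ ρ²=15; F_rep = 36·(0,-1)/1² = (0.0000,-36.0000)
o3: d²=50 > ρ²=15 → inactive
F = F_att + ΣF_rep = (-6.2500,-42.2500)
Δp = p'−p = (-0.7812,-5.2812); α = Δx/Fx = (-25/32) / (-25/4) = 1/8
check: Δy/Fy = (-169/32) / (-169/4) = 1/8 ✓

α = 1/8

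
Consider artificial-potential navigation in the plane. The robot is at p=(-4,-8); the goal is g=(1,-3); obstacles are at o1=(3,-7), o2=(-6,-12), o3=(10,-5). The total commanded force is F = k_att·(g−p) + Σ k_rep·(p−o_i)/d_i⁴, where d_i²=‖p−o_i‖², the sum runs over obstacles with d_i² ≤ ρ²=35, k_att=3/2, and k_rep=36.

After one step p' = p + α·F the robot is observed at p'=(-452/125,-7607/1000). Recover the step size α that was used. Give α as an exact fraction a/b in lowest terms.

α = 1/20

F_att = 3/2·(g−p) = 3/2·(5,5) = (7.5000,7.5000)
o1: d²=50 > ρ²=35 → inactive
o2: d²=20 ≤ ρ²=35; F_rep = 36·(2,4)/20² = (0.1800,0.3600)
o3: d²=205 > ρ²=35 → inactive
F = F_att + ΣF_rep = (7.6800,7.8600)
Δp = p'−p = (0.3840,0.3930); α = Δx/Fx = (48/125) / (192/25) = 1/20
check: Δy/Fy = (393/1000) / (393/50) = 1/20 ✓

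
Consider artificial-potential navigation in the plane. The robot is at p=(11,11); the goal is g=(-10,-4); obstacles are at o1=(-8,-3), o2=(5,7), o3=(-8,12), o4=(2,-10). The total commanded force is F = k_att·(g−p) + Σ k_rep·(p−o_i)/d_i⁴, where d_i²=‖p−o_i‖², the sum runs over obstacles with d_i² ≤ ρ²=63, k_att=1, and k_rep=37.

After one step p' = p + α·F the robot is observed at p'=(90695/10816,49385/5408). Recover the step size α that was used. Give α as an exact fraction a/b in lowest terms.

α = 1/8

F_att = 1·(g−p) = 1·(-21,-15) = (-21.0000,-15.0000)
o1: d²=557 > ρ²=63 → inactive
o2: d²=52 ≤ ρ²=63; F_rep = 37·(6,4)/52² = (0.0821,0.0547)
o3: d²=362 > ρ²=63 → inactive
o4: d²=522 > ρ²=63 → inactive
F = F_att + ΣF_rep = (-20.9179,-14.9453)
Δp = p'−p = (-2.6147,-1.8682); α = Δx/Fx = (-28281/10816) / (-28281/1352) = 1/8
check: Δy/Fy = (-10103/5408) / (-10103/676) = 1/8 ✓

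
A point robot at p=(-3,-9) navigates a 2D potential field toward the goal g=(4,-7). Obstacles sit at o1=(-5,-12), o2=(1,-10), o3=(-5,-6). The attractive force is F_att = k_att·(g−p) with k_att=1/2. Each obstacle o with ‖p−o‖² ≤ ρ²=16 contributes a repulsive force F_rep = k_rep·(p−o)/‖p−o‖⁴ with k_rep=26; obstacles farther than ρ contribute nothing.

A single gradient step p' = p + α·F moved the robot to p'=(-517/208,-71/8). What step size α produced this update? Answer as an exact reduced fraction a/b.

α = 1/8

F_att = 1/2·(g−p) = 1/2·(7,2) = (3.5000,1.0000)
o1: d²=13 ≤ ρ²=16; F_rep = 26·(2,3)/13² = (0.3077,0.4615)
o2: d²=17 > ρ²=16 → inactive
o3: d²=13 ≤ ρ²=16; F_rep = 26·(2,-3)/13² = (0.3077,-0.4615)
F = F_att + ΣF_rep = (4.1154,1.0000)
Δp = p'−p = (0.5144,0.1250); α = Δx/Fx = (107/208) / (107/26) = 1/8
check: Δy/Fy = (1/8) / (1) = 1/8 ✓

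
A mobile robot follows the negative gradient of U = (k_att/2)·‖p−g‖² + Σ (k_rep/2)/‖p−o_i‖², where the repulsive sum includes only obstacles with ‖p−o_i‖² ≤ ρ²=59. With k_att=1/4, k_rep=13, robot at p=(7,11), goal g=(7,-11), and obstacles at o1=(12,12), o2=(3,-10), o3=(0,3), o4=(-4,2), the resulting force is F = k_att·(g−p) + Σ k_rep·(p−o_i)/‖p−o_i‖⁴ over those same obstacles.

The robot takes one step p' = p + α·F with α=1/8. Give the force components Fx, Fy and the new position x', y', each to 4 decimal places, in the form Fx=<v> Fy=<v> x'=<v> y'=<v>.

F_att = 1/4·(g−p) = 1/4·(0,-22) = (0.0000,-5.5000)
o1: d²=26 ≤ ρ²=59; F_rep = 13·(-5,-1)/26² = (-0.0962,-0.0192)
o2: d²=457 > ρ²=59 → inactive
o3: d²=113 > ρ²=59 → inactive
o4: d²=202 > ρ²=59 → inactive
F = F_att + ΣF_rep = (-0.0962,-5.5192)
p' = p + 1/8·F = (6.9880,10.3101)

Fx=-0.0962 Fy=-5.5192 x'=6.9880 y'=10.3101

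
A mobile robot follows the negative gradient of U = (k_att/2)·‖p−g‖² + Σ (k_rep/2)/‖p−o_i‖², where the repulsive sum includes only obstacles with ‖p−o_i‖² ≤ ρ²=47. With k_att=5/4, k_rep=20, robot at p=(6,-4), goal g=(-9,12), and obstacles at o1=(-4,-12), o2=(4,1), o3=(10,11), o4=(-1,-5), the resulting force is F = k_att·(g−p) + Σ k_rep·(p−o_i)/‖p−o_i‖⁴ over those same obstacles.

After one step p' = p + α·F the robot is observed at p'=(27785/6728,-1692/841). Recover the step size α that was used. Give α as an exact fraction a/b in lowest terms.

α = 1/10

F_att = 5/4·(g−p) = 5/4·(-15,16) = (-18.7500,20.0000)
o1: d²=164 > ρ²=47 → inactive
o2: d²=29 ≤ ρ²=47; F_rep = 20·(2,-5)/29² = (0.0476,-0.1189)
o3: d²=241 > ρ²=47 → inactive
o4: d²=50 > ρ²=47 → inactive
F = F_att + ΣF_rep = (-18.7024,19.8811)
Δp = p'−p = (-1.8702,1.9881); α = Δx/Fx = (-12583/6728) / (-62915/3364) = 1/10
check: Δy/Fy = (1672/841) / (16720/841) = 1/10 ✓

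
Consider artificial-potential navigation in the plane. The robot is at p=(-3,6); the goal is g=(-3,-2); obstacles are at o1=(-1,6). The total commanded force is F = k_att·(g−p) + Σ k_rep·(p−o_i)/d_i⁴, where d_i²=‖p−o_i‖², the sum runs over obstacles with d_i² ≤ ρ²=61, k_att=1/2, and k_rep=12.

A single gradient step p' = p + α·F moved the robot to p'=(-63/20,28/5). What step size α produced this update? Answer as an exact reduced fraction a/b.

F_att = 1/2·(g−p) = 1/2·(0,-8) = (0.0000,-4.0000)
o1: d²=4 ≤ ρ²=61; F_rep = 12·(-2,0)/4² = (-1.5000,0.0000)
F = F_att + ΣF_rep = (-1.5000,-4.0000)
Δp = p'−p = (-0.1500,-0.4000); α = Δx/Fx = (-3/20) / (-3/2) = 1/10
check: Δy/Fy = (-2/5) / (-4) = 1/10 ✓

α = 1/10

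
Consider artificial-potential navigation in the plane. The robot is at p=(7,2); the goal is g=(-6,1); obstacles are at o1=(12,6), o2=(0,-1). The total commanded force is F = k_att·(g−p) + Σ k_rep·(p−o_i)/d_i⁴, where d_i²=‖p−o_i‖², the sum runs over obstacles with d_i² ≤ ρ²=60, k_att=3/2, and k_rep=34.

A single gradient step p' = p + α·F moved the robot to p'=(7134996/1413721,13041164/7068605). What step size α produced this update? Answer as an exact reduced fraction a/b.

F_att = 3/2·(g−p) = 3/2·(-13,-1) = (-19.5000,-1.5000)
o1: d²=41 ≤ ρ²=60; F_rep = 34·(-5,-4)/41² = (-0.1011,-0.0809)
o2: d²=58 ≤ ρ²=60; F_rep = 34·(7,3)/58² = (0.0707,0.0303)
F = F_att + ΣF_rep = (-19.5304,-1.5506)
Δp = p'−p = (-1.9530,-0.1551); α = Δx/Fx = (-2761051/1413721) / (-27610510/1413721) = 1/10
check: Δy/Fy = (-1096046/7068605) / (-2192092/1413721) = 1/10 ✓

α = 1/10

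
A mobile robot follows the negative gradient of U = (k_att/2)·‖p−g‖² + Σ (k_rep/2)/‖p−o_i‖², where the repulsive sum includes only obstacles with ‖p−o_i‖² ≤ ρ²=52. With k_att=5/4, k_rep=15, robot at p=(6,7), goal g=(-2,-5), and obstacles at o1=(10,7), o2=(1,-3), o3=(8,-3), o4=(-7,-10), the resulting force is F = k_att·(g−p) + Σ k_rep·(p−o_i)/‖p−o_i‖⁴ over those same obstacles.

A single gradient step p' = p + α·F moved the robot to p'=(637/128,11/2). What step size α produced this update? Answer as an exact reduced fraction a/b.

α = 1/10

F_att = 5/4·(g−p) = 5/4·(-8,-12) = (-10.0000,-15.0000)
o1: d²=16 ≤ ρ²=52; F_rep = 15·(-4,0)/16² = (-0.2344,0.0000)
o2: d²=125 > ρ²=52 → inactive
o3: d²=104 > ρ²=52 → inactive
o4: d²=458 > ρ²=52 → inactive
F = F_att + ΣF_rep = (-10.2344,-15.0000)
Δp = p'−p = (-1.0234,-1.5000); α = Δx/Fx = (-131/128) / (-655/64) = 1/10
check: Δy/Fy = (-3/2) / (-15) = 1/10 ✓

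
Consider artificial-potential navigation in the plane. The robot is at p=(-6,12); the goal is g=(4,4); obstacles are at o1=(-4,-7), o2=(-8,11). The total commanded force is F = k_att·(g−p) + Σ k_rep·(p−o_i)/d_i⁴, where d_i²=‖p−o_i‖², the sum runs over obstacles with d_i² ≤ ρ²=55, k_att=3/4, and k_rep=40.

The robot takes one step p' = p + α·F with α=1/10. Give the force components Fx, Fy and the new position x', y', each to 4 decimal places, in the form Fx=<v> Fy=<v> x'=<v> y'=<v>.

Fx=10.7000 Fy=-4.4000 x'=-4.9300 y'=11.5600

F_att = 3/4·(g−p) = 3/4·(10,-8) = (7.5000,-6.0000)
o1: d²=365 > ρ²=55 → inactive
o2: d²=5 ≤ ρ²=55; F_rep = 40·(2,1)/5² = (3.2000,1.6000)
F = F_att + ΣF_rep = (10.7000,-4.4000)
p' = p + 1/10·F = (-4.9300,11.5600)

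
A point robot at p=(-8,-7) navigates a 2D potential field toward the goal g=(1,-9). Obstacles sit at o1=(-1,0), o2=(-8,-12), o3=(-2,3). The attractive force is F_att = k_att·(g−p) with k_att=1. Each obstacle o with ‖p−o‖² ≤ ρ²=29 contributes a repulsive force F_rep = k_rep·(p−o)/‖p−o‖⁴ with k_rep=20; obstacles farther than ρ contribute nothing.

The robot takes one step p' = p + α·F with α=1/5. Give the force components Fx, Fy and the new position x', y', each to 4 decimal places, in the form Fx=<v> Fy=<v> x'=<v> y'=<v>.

Fx=9.0000 Fy=-1.8400 x'=-6.2000 y'=-7.3680

F_att = 1·(g−p) = 1·(9,-2) = (9.0000,-2.0000)
o1: d²=98 > ρ²=29 → inactive
o2: d²=25 ≤ ρ²=29; F_rep = 20·(0,5)/25² = (0.0000,0.1600)
o3: d²=136 > ρ²=29 → inactive
F = F_att + ΣF_rep = (9.0000,-1.8400)
p' = p + 1/5·F = (-6.2000,-7.3680)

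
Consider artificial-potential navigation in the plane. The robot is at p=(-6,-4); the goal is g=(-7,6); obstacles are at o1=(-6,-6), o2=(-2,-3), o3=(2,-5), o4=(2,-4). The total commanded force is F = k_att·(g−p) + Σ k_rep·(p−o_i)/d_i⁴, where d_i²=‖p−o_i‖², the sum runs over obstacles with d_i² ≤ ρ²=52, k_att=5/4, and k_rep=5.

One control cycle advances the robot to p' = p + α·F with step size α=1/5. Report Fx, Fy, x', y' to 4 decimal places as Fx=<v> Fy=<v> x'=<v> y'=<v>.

Fx=-1.3192 Fy=13.1077 x'=-6.2638 y'=-1.3785

F_att = 5/4·(g−p) = 5/4·(-1,10) = (-1.2500,12.5000)
o1: d²=4 ≤ ρ²=52; F_rep = 5·(0,2)/4² = (0.0000,0.6250)
o2: d²=17 ≤ ρ²=52; F_rep = 5·(-4,-1)/17² = (-0.0692,-0.0173)
o3: d²=65 > ρ²=52 → inactive
o4: d²=64 > ρ²=52 → inactive
F = F_att + ΣF_rep = (-1.3192,13.1077)
p' = p + 1/5·F = (-6.2638,-1.3785)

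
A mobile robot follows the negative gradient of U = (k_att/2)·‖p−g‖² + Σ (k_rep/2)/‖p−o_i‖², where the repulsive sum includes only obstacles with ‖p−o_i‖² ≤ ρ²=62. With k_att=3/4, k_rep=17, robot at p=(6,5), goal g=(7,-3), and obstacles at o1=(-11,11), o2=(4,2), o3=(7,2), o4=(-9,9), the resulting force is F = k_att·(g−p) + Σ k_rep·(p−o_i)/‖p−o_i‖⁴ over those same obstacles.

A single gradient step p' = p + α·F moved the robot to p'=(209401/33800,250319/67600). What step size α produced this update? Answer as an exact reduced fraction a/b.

α = 1/4

F_att = 3/4·(g−p) = 3/4·(1,-8) = (0.7500,-6.0000)
o1: d²=325 > ρ²=62 → inactive
o2: d²=13 ≤ ρ²=62; F_rep = 17·(2,3)/13² = (0.2012,0.3018)
o3: d²=10 ≤ ρ²=62; F_rep = 17·(-1,3)/10² = (-0.1700,0.5100)
o4: d²=241 > ρ²=62 → inactive
F = F_att + ΣF_rep = (0.7812,-5.1882)
Δp = p'−p = (0.1953,-1.2971); α = Δx/Fx = (6601/33800) / (6601/8450) = 1/4
check: Δy/Fy = (-87681/67600) / (-87681/16900) = 1/4 ✓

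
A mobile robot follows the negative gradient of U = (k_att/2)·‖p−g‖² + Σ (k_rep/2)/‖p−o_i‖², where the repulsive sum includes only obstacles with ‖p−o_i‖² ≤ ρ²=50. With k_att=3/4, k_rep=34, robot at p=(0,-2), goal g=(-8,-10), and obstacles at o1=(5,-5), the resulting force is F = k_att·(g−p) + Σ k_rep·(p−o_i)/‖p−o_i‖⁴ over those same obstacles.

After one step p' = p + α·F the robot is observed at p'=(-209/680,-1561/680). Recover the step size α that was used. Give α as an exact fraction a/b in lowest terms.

α = 1/20

F_att = 3/4·(g−p) = 3/4·(-8,-8) = (-6.0000,-6.0000)
o1: d²=34 ≤ ρ²=50; F_rep = 34·(-5,3)/34² = (-0.1471,0.0882)
F = F_att + ΣF_rep = (-6.1471,-5.9118)
Δp = p'−p = (-0.3074,-0.2956); α = Δx/Fx = (-209/680) / (-209/34) = 1/20
check: Δy/Fy = (-201/680) / (-201/34) = 1/20 ✓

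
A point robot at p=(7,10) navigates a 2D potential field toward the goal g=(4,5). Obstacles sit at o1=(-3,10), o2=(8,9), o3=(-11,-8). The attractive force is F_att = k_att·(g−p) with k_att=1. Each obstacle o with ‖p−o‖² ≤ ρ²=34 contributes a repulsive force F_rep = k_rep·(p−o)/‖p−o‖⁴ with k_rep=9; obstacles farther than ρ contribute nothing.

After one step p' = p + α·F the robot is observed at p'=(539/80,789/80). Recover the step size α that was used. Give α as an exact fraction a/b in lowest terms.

α = 1/20

F_att = 1·(g−p) = 1·(-3,-5) = (-3.0000,-5.0000)
o1: d²=100 > ρ²=34 → inactive
o2: d²=2 ≤ ρ²=34; F_rep = 9·(-1,1)/2² = (-2.2500,2.2500)
o3: d²=648 > ρ²=34 → inactive
F = F_att + ΣF_rep = (-5.2500,-2.7500)
Δp = p'−p = (-0.2625,-0.1375); α = Δx/Fx = (-21/80) / (-21/4) = 1/20
check: Δy/Fy = (-11/80) / (-11/4) = 1/20 ✓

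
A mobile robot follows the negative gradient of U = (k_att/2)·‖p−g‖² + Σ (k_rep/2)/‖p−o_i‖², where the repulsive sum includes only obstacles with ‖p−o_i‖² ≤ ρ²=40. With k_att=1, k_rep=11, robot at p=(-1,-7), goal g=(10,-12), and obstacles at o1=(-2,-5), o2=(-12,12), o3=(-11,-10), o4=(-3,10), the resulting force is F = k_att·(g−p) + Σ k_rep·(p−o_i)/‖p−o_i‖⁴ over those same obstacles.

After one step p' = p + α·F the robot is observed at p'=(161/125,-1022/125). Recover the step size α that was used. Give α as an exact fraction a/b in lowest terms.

α = 1/5

F_att = 1·(g−p) = 1·(11,-5) = (11.0000,-5.0000)
o1: d²=5 ≤ ρ²=40; F_rep = 11·(1,-2)/5² = (0.4400,-0.8800)
o2: d²=482 > ρ²=40 → inactive
o3: d²=109 > ρ²=40 → inactive
o4: d²=293 > ρ²=40 → inactive
F = F_att + ΣF_rep = (11.4400,-5.8800)
Δp = p'−p = (2.2880,-1.1760); α = Δx/Fx = (286/125) / (286/25) = 1/5
check: Δy/Fy = (-147/125) / (-147/25) = 1/5 ✓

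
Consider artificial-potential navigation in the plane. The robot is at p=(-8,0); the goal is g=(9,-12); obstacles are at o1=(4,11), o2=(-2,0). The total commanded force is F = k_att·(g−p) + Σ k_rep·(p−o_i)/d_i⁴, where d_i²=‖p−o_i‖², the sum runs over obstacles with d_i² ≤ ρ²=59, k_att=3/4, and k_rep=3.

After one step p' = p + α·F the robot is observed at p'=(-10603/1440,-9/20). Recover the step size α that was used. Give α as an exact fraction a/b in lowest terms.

F_att = 3/4·(g−p) = 3/4·(17,-12) = (12.7500,-9.0000)
o1: d²=265 > ρ²=59 → inactive
o2: d²=36 ≤ ρ²=59; F_rep = 3·(-6,0)/36² = (-0.0139,0.0000)
F = F_att + ΣF_rep = (12.7361,-9.0000)
Δp = p'−p = (0.6368,-0.4500); α = Δx/Fx = (917/1440) / (917/72) = 1/20
check: Δy/Fy = (-9/20) / (-9) = 1/20 ✓

α = 1/20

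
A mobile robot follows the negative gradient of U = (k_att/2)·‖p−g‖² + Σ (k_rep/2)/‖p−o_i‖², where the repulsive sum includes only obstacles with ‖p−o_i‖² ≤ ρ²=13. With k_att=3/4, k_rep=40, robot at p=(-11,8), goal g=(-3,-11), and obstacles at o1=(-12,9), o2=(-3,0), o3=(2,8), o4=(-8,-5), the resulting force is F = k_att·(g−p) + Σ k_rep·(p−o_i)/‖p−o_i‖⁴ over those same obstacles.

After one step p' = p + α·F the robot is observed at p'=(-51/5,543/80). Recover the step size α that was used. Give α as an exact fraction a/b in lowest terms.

α = 1/20

F_att = 3/4·(g−p) = 3/4·(8,-19) = (6.0000,-14.2500)
o1: d²=2 ≤ ρ²=13; F_rep = 40·(1,-1)/2² = (10.0000,-10.0000)
o2: d²=128 > ρ²=13 → inactive
o3: d²=169 > ρ²=13 → inactive
o4: d²=178 > ρ²=13 → inactive
F = F_att + ΣF_rep = (16.0000,-24.2500)
Δp = p'−p = (0.8000,-1.2125); α = Δx/Fx = (4/5) / (16) = 1/20
check: Δy/Fy = (-97/80) / (-97/4) = 1/20 ✓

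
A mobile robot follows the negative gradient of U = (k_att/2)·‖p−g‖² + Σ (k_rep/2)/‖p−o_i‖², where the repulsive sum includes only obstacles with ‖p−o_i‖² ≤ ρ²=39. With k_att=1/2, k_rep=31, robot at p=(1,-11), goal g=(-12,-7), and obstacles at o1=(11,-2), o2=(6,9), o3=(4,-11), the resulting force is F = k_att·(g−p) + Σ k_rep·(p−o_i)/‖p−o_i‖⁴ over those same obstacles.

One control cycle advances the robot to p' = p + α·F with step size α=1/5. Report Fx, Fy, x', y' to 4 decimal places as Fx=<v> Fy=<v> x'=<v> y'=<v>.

Fx=-7.6481 Fy=2.0000 x'=-0.5296 y'=-10.6000

F_att = 1/2·(g−p) = 1/2·(-13,4) = (-6.5000,2.0000)
o1: d²=181 > ρ²=39 → inactive
o2: d²=425 > ρ²=39 → inactive
o3: d²=9 ≤ ρ²=39; F_rep = 31·(-3,0)/9² = (-1.1481,0.0000)
F = F_att + ΣF_rep = (-7.6481,2.0000)
p' = p + 1/5·F = (-0.5296,-10.6000)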